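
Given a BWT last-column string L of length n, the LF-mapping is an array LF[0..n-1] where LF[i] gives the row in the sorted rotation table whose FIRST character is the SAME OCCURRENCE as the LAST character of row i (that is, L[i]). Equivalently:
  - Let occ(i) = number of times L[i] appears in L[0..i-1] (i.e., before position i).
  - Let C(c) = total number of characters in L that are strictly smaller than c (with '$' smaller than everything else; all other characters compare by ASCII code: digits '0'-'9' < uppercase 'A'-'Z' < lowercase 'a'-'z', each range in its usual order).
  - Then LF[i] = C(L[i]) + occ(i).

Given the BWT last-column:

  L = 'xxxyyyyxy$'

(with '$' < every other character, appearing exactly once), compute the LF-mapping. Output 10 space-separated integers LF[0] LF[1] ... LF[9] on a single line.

Char counts: '$':1, 'x':4, 'y':5
C (first-col start): C('$')=0, C('x')=1, C('y')=5
L[0]='x': occ=0, LF[0]=C('x')+0=1+0=1
L[1]='x': occ=1, LF[1]=C('x')+1=1+1=2
L[2]='x': occ=2, LF[2]=C('x')+2=1+2=3
L[3]='y': occ=0, LF[3]=C('y')+0=5+0=5
L[4]='y': occ=1, LF[4]=C('y')+1=5+1=6
L[5]='y': occ=2, LF[5]=C('y')+2=5+2=7
L[6]='y': occ=3, LF[6]=C('y')+3=5+3=8
L[7]='x': occ=3, LF[7]=C('x')+3=1+3=4
L[8]='y': occ=4, LF[8]=C('y')+4=5+4=9
L[9]='$': occ=0, LF[9]=C('$')+0=0+0=0

Answer: 1 2 3 5 6 7 8 4 9 0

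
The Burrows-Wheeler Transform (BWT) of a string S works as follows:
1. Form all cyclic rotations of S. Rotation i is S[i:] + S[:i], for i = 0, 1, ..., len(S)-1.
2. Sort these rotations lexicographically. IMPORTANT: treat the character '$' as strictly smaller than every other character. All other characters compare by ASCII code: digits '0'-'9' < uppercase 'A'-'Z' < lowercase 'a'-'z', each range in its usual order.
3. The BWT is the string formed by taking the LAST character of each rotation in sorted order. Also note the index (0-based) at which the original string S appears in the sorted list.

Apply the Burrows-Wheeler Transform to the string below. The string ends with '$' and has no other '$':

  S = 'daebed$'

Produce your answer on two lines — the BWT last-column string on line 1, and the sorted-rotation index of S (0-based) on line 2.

All 7 rotations (rotation i = S[i:]+S[:i]):
  rot[0] = daebed$
  rot[1] = aebed$d
  rot[2] = ebed$da
  rot[3] = bed$dae
  rot[4] = ed$daeb
  rot[5] = d$daebe
  rot[6] = $daebed
Sorted (with $ < everything):
  sorted[0] = $daebed  (last char: 'd')
  sorted[1] = aebed$d  (last char: 'd')
  sorted[2] = bed$dae  (last char: 'e')
  sorted[3] = d$daebe  (last char: 'e')
  sorted[4] = daebed$  (last char: '$')
  sorted[5] = ebed$da  (last char: 'a')
  sorted[6] = ed$daeb  (last char: 'b')
Last column: ddee$ab
Original string S is at sorted index 4

Answer: ddee$ab
4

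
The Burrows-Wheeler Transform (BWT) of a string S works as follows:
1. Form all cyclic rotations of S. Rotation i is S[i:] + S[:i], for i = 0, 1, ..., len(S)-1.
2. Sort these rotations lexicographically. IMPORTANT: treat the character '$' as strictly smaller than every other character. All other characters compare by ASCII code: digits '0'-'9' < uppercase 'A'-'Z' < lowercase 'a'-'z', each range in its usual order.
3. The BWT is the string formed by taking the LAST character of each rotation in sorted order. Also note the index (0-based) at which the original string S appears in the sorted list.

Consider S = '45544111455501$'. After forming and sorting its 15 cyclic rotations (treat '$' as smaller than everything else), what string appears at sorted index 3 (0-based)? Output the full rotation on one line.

Answer: 111455501$45544

Derivation:
All 15 rotations (rotation i = S[i:]+S[:i]):
  rot[0] = 45544111455501$
  rot[1] = 5544111455501$4
  rot[2] = 544111455501$45
  rot[3] = 44111455501$455
  rot[4] = 4111455501$4554
  rot[5] = 111455501$45544
  rot[6] = 11455501$455441
  rot[7] = 1455501$4554411
  rot[8] = 455501$45544111
  rot[9] = 55501$455441114
  rot[10] = 5501$4554411145
  rot[11] = 501$45544111455
  rot[12] = 01$455441114555
  rot[13] = 1$4554411145550
  rot[14] = $45544111455501
Sorted (with $ < everything):
  sorted[0] = $45544111455501
  sorted[1] = 01$455441114555
  sorted[2] = 1$4554411145550
  sorted[3] = 111455501$45544
  sorted[4] = 11455501$455441
  sorted[5] = 1455501$4554411
  sorted[6] = 4111455501$4554
  sorted[7] = 44111455501$455
  sorted[8] = 45544111455501$
  sorted[9] = 455501$45544111
  sorted[10] = 501$45544111455
  sorted[11] = 544111455501$45
  sorted[12] = 5501$4554411145
  sorted[13] = 5544111455501$4
  sorted[14] = 55501$455441114
sorted[3] = 111455501$45544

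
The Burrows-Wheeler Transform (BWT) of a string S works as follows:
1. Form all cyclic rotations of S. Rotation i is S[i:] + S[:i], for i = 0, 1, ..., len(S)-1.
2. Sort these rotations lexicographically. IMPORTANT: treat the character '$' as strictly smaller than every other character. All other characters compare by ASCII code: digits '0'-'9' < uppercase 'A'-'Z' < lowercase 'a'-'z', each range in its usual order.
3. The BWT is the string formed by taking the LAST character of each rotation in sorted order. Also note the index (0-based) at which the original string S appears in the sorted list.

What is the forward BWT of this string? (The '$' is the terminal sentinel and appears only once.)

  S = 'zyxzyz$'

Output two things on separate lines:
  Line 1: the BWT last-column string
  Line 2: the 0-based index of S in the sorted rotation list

All 7 rotations (rotation i = S[i:]+S[:i]):
  rot[0] = zyxzyz$
  rot[1] = yxzyz$z
  rot[2] = xzyz$zy
  rot[3] = zyz$zyx
  rot[4] = yz$zyxz
  rot[5] = z$zyxzy
  rot[6] = $zyxzyz
Sorted (with $ < everything):
  sorted[0] = $zyxzyz  (last char: 'z')
  sorted[1] = xzyz$zy  (last char: 'y')
  sorted[2] = yxzyz$z  (last char: 'z')
  sorted[3] = yz$zyxz  (last char: 'z')
  sorted[4] = z$zyxzy  (last char: 'y')
  sorted[5] = zyxzyz$  (last char: '$')
  sorted[6] = zyz$zyx  (last char: 'x')
Last column: zyzzy$x
Original string S is at sorted index 5

Answer: zyzzy$x
5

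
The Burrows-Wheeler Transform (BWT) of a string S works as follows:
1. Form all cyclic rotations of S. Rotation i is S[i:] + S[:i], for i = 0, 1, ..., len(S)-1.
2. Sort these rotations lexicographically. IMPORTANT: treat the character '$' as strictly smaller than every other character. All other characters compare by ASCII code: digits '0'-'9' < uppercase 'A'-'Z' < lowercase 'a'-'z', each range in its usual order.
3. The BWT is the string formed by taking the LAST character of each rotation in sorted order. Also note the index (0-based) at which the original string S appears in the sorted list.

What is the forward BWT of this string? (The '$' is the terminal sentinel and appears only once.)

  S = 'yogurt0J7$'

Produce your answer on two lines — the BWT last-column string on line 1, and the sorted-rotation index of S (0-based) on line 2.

Answer: 7tJ0oyurg$
9

Derivation:
All 10 rotations (rotation i = S[i:]+S[:i]):
  rot[0] = yogurt0J7$
  rot[1] = ogurt0J7$y
  rot[2] = gurt0J7$yo
  rot[3] = urt0J7$yog
  rot[4] = rt0J7$yogu
  rot[5] = t0J7$yogur
  rot[6] = 0J7$yogurt
  rot[7] = J7$yogurt0
  rot[8] = 7$yogurt0J
  rot[9] = $yogurt0J7
Sorted (with $ < everything):
  sorted[0] = $yogurt0J7  (last char: '7')
  sorted[1] = 0J7$yogurt  (last char: 't')
  sorted[2] = 7$yogurt0J  (last char: 'J')
  sorted[3] = J7$yogurt0  (last char: '0')
  sorted[4] = gurt0J7$yo  (last char: 'o')
  sorted[5] = ogurt0J7$y  (last char: 'y')
  sorted[6] = rt0J7$yogu  (last char: 'u')
  sorted[7] = t0J7$yogur  (last char: 'r')
  sorted[8] = urt0J7$yog  (last char: 'g')
  sorted[9] = yogurt0J7$  (last char: '$')
Last column: 7tJ0oyurg$
Original string S is at sorted index 9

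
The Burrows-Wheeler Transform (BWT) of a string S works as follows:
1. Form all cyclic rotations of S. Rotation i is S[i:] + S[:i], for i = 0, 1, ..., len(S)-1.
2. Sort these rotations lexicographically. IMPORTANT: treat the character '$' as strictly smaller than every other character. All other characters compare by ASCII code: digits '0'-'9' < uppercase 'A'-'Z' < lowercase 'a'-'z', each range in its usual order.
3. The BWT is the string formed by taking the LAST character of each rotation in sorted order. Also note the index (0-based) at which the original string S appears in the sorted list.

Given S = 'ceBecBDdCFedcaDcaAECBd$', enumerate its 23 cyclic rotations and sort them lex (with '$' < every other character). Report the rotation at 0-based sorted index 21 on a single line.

All 23 rotations (rotation i = S[i:]+S[:i]):
  rot[0] = ceBecBDdCFedcaDcaAECBd$
  rot[1] = eBecBDdCFedcaDcaAECBd$c
  rot[2] = BecBDdCFedcaDcaAECBd$ce
  rot[3] = ecBDdCFedcaDcaAECBd$ceB
  rot[4] = cBDdCFedcaDcaAECBd$ceBe
  rot[5] = BDdCFedcaDcaAECBd$ceBec
  rot[6] = DdCFedcaDcaAECBd$ceBecB
  rot[7] = dCFedcaDcaAECBd$ceBecBD
  rot[8] = CFedcaDcaAECBd$ceBecBDd
  rot[9] = FedcaDcaAECBd$ceBecBDdC
  rot[10] = edcaDcaAECBd$ceBecBDdCF
  rot[11] = dcaDcaAECBd$ceBecBDdCFe
  rot[12] = caDcaAECBd$ceBecBDdCFed
  rot[13] = aDcaAECBd$ceBecBDdCFedc
  rot[14] = DcaAECBd$ceBecBDdCFedca
  rot[15] = caAECBd$ceBecBDdCFedcaD
  rot[16] = aAECBd$ceBecBDdCFedcaDc
  rot[17] = AECBd$ceBecBDdCFedcaDca
  rot[18] = ECBd$ceBecBDdCFedcaDcaA
  rot[19] = CBd$ceBecBDdCFedcaDcaAE
  rot[20] = Bd$ceBecBDdCFedcaDcaAEC
  rot[21] = d$ceBecBDdCFedcaDcaAECB
  rot[22] = $ceBecBDdCFedcaDcaAECBd
Sorted (with $ < everything):
  sorted[0] = $ceBecBDdCFedcaDcaAECBd
  sorted[1] = AECBd$ceBecBDdCFedcaDca
  sorted[2] = BDdCFedcaDcaAECBd$ceBec
  sorted[3] = Bd$ceBecBDdCFedcaDcaAEC
  sorted[4] = BecBDdCFedcaDcaAECBd$ce
  sorted[5] = CBd$ceBecBDdCFedcaDcaAE
  sorted[6] = CFedcaDcaAECBd$ceBecBDd
  sorted[7] = DcaAECBd$ceBecBDdCFedca
  sorted[8] = DdCFedcaDcaAECBd$ceBecB
  sorted[9] = ECBd$ceBecBDdCFedcaDcaA
  sorted[10] = FedcaDcaAECBd$ceBecBDdC
  sorted[11] = aAECBd$ceBecBDdCFedcaDc
  sorted[12] = aDcaAECBd$ceBecBDdCFedc
  sorted[13] = cBDdCFedcaDcaAECBd$ceBe
  sorted[14] = caAECBd$ceBecBDdCFedcaD
  sorted[15] = caDcaAECBd$ceBecBDdCFed
  sorted[16] = ceBecBDdCFedcaDcaAECBd$
  sorted[17] = d$ceBecBDdCFedcaDcaAECB
  sorted[18] = dCFedcaDcaAECBd$ceBecBD
  sorted[19] = dcaDcaAECBd$ceBecBDdCFe
  sorted[20] = eBecBDdCFedcaDcaAECBd$c
  sorted[21] = ecBDdCFedcaDcaAECBd$ceB
  sorted[22] = edcaDcaAECBd$ceBecBDdCF
sorted[21] = ecBDdCFedcaDcaAECBd$ceB

Answer: ecBDdCFedcaDcaAECBd$ceB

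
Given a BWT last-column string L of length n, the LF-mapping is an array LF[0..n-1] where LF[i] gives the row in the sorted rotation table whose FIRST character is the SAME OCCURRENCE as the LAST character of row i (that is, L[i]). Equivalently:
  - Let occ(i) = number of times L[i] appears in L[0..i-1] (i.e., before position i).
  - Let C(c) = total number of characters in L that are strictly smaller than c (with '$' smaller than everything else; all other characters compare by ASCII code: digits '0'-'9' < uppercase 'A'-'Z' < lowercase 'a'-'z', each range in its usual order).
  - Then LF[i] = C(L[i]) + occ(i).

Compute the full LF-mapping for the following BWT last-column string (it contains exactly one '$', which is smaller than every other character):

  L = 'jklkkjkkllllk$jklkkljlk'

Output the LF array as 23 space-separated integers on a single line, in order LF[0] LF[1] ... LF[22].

Char counts: '$':1, 'j':4, 'k':10, 'l':8
C (first-col start): C('$')=0, C('j')=1, C('k')=5, C('l')=15
L[0]='j': occ=0, LF[0]=C('j')+0=1+0=1
L[1]='k': occ=0, LF[1]=C('k')+0=5+0=5
L[2]='l': occ=0, LF[2]=C('l')+0=15+0=15
L[3]='k': occ=1, LF[3]=C('k')+1=5+1=6
L[4]='k': occ=2, LF[4]=C('k')+2=5+2=7
L[5]='j': occ=1, LF[5]=C('j')+1=1+1=2
L[6]='k': occ=3, LF[6]=C('k')+3=5+3=8
L[7]='k': occ=4, LF[7]=C('k')+4=5+4=9
L[8]='l': occ=1, LF[8]=C('l')+1=15+1=16
L[9]='l': occ=2, LF[9]=C('l')+2=15+2=17
L[10]='l': occ=3, LF[10]=C('l')+3=15+3=18
L[11]='l': occ=4, LF[11]=C('l')+4=15+4=19
L[12]='k': occ=5, LF[12]=C('k')+5=5+5=10
L[13]='$': occ=0, LF[13]=C('$')+0=0+0=0
L[14]='j': occ=2, LF[14]=C('j')+2=1+2=3
L[15]='k': occ=6, LF[15]=C('k')+6=5+6=11
L[16]='l': occ=5, LF[16]=C('l')+5=15+5=20
L[17]='k': occ=7, LF[17]=C('k')+7=5+7=12
L[18]='k': occ=8, LF[18]=C('k')+8=5+8=13
L[19]='l': occ=6, LF[19]=C('l')+6=15+6=21
L[20]='j': occ=3, LF[20]=C('j')+3=1+3=4
L[21]='l': occ=7, LF[21]=C('l')+7=15+7=22
L[22]='k': occ=9, LF[22]=C('k')+9=5+9=14

Answer: 1 5 15 6 7 2 8 9 16 17 18 19 10 0 3 11 20 12 13 21 4 22 14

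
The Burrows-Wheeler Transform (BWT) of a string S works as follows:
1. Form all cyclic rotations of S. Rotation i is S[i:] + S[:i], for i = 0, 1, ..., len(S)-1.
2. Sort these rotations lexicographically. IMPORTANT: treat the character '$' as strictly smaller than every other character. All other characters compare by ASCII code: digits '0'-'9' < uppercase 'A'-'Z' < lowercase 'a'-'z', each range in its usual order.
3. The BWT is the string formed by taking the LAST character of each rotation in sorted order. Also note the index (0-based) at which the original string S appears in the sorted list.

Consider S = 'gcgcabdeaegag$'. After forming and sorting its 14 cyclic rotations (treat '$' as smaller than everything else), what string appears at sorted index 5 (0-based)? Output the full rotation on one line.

Answer: cabdeaegag$gcg

Derivation:
All 14 rotations (rotation i = S[i:]+S[:i]):
  rot[0] = gcgcabdeaegag$
  rot[1] = cgcabdeaegag$g
  rot[2] = gcabdeaegag$gc
  rot[3] = cabdeaegag$gcg
  rot[4] = abdeaegag$gcgc
  rot[5] = bdeaegag$gcgca
  rot[6] = deaegag$gcgcab
  rot[7] = eaegag$gcgcabd
  rot[8] = aegag$gcgcabde
  rot[9] = egag$gcgcabdea
  rot[10] = gag$gcgcabdeae
  rot[11] = ag$gcgcabdeaeg
  rot[12] = g$gcgcabdeaega
  rot[13] = $gcgcabdeaegag
Sorted (with $ < everything):
  sorted[0] = $gcgcabdeaegag
  sorted[1] = abdeaegag$gcgc
  sorted[2] = aegag$gcgcabde
  sorted[3] = ag$gcgcabdeaeg
  sorted[4] = bdeaegag$gcgca
  sorted[5] = cabdeaegag$gcg
  sorted[6] = cgcabdeaegag$g
  sorted[7] = deaegag$gcgcab
  sorted[8] = eaegag$gcgcabd
  sorted[9] = egag$gcgcabdea
  sorted[10] = g$gcgcabdeaega
  sorted[11] = gag$gcgcabdeae
  sorted[12] = gcabdeaegag$gc
  sorted[13] = gcgcabdeaegag$
sorted[5] = cabdeaegag$gcg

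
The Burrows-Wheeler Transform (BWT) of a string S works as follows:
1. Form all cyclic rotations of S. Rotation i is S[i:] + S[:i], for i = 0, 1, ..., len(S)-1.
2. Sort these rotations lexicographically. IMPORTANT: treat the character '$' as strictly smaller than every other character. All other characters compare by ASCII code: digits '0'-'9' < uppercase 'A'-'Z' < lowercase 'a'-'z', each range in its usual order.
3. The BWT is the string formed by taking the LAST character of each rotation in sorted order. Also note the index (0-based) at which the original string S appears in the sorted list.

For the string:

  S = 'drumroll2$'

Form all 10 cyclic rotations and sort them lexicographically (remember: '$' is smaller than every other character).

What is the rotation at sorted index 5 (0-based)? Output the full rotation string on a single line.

Answer: mroll2$dru

Derivation:
All 10 rotations (rotation i = S[i:]+S[:i]):
  rot[0] = drumroll2$
  rot[1] = rumroll2$d
  rot[2] = umroll2$dr
  rot[3] = mroll2$dru
  rot[4] = roll2$drum
  rot[5] = oll2$drumr
  rot[6] = ll2$drumro
  rot[7] = l2$drumrol
  rot[8] = 2$drumroll
  rot[9] = $drumroll2
Sorted (with $ < everything):
  sorted[0] = $drumroll2
  sorted[1] = 2$drumroll
  sorted[2] = drumroll2$
  sorted[3] = l2$drumrol
  sorted[4] = ll2$drumro
  sorted[5] = mroll2$dru
  sorted[6] = oll2$drumr
  sorted[7] = roll2$drum
  sorted[8] = rumroll2$d
  sorted[9] = umroll2$dr
sorted[5] = mroll2$dru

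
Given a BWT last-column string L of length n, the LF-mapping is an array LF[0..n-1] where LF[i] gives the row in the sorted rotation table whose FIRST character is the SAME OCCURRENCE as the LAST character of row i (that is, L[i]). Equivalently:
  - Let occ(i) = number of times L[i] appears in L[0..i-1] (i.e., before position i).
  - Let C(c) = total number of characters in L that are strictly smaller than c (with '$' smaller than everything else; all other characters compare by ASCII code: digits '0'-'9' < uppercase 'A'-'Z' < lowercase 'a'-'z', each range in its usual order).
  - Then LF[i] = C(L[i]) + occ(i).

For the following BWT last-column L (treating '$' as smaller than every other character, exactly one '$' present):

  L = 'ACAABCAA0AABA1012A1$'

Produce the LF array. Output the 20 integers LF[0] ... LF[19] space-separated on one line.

Answer: 7 18 8 9 16 19 10 11 1 12 13 17 14 3 2 4 6 15 5 0

Derivation:
Char counts: '$':1, '0':2, '1':3, '2':1, 'A':9, 'B':2, 'C':2
C (first-col start): C('$')=0, C('0')=1, C('1')=3, C('2')=6, C('A')=7, C('B')=16, C('C')=18
L[0]='A': occ=0, LF[0]=C('A')+0=7+0=7
L[1]='C': occ=0, LF[1]=C('C')+0=18+0=18
L[2]='A': occ=1, LF[2]=C('A')+1=7+1=8
L[3]='A': occ=2, LF[3]=C('A')+2=7+2=9
L[4]='B': occ=0, LF[4]=C('B')+0=16+0=16
L[5]='C': occ=1, LF[5]=C('C')+1=18+1=19
L[6]='A': occ=3, LF[6]=C('A')+3=7+3=10
L[7]='A': occ=4, LF[7]=C('A')+4=7+4=11
L[8]='0': occ=0, LF[8]=C('0')+0=1+0=1
L[9]='A': occ=5, LF[9]=C('A')+5=7+5=12
L[10]='A': occ=6, LF[10]=C('A')+6=7+6=13
L[11]='B': occ=1, LF[11]=C('B')+1=16+1=17
L[12]='A': occ=7, LF[12]=C('A')+7=7+7=14
L[13]='1': occ=0, LF[13]=C('1')+0=3+0=3
L[14]='0': occ=1, LF[14]=C('0')+1=1+1=2
L[15]='1': occ=1, LF[15]=C('1')+1=3+1=4
L[16]='2': occ=0, LF[16]=C('2')+0=6+0=6
L[17]='A': occ=8, LF[17]=C('A')+8=7+8=15
L[18]='1': occ=2, LF[18]=C('1')+2=3+2=5
L[19]='$': occ=0, LF[19]=C('$')+0=0+0=0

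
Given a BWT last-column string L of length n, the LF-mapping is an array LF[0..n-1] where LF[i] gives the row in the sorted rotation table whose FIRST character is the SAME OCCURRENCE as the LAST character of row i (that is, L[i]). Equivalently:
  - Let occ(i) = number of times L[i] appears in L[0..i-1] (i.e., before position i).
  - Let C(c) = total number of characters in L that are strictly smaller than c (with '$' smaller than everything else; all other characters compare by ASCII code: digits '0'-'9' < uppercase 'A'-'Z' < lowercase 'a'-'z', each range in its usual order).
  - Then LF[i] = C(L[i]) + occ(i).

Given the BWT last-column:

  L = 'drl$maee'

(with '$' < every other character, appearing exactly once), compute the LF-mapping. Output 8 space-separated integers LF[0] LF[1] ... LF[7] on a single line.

Answer: 2 7 5 0 6 1 3 4

Derivation:
Char counts: '$':1, 'a':1, 'd':1, 'e':2, 'l':1, 'm':1, 'r':1
C (first-col start): C('$')=0, C('a')=1, C('d')=2, C('e')=3, C('l')=5, C('m')=6, C('r')=7
L[0]='d': occ=0, LF[0]=C('d')+0=2+0=2
L[1]='r': occ=0, LF[1]=C('r')+0=7+0=7
L[2]='l': occ=0, LF[2]=C('l')+0=5+0=5
L[3]='$': occ=0, LF[3]=C('$')+0=0+0=0
L[4]='m': occ=0, LF[4]=C('m')+0=6+0=6
L[5]='a': occ=0, LF[5]=C('a')+0=1+0=1
L[6]='e': occ=0, LF[6]=C('e')+0=3+0=3
L[7]='e': occ=1, LF[7]=C('e')+1=3+1=4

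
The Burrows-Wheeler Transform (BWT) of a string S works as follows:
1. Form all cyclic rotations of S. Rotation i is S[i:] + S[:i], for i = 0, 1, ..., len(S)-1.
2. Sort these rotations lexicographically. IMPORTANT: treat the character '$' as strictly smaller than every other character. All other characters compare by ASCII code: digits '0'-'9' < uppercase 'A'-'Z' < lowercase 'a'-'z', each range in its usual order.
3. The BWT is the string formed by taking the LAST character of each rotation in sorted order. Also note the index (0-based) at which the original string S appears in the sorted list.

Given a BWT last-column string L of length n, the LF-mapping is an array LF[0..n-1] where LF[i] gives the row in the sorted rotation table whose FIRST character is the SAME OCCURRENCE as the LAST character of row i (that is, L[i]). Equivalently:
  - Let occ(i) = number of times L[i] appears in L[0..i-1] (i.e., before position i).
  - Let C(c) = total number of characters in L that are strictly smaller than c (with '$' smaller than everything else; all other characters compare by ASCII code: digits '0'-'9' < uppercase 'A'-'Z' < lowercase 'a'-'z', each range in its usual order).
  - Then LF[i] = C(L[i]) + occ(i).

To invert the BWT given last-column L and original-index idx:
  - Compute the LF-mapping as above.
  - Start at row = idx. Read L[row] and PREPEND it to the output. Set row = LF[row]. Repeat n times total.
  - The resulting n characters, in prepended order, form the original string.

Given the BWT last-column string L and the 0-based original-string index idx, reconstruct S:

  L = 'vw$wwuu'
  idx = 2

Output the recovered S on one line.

LF mapping: 3 4 0 5 6 1 2
Walk LF starting at row 2, prepending L[row]:
  step 1: row=2, L[2]='$', prepend. Next row=LF[2]=0
  step 2: row=0, L[0]='v', prepend. Next row=LF[0]=3
  step 3: row=3, L[3]='w', prepend. Next row=LF[3]=5
  step 4: row=5, L[5]='u', prepend. Next row=LF[5]=1
  step 5: row=1, L[1]='w', prepend. Next row=LF[1]=4
  step 6: row=4, L[4]='w', prepend. Next row=LF[4]=6
  step 7: row=6, L[6]='u', prepend. Next row=LF[6]=2
Reversed output: uwwuwv$

Answer: uwwuwv$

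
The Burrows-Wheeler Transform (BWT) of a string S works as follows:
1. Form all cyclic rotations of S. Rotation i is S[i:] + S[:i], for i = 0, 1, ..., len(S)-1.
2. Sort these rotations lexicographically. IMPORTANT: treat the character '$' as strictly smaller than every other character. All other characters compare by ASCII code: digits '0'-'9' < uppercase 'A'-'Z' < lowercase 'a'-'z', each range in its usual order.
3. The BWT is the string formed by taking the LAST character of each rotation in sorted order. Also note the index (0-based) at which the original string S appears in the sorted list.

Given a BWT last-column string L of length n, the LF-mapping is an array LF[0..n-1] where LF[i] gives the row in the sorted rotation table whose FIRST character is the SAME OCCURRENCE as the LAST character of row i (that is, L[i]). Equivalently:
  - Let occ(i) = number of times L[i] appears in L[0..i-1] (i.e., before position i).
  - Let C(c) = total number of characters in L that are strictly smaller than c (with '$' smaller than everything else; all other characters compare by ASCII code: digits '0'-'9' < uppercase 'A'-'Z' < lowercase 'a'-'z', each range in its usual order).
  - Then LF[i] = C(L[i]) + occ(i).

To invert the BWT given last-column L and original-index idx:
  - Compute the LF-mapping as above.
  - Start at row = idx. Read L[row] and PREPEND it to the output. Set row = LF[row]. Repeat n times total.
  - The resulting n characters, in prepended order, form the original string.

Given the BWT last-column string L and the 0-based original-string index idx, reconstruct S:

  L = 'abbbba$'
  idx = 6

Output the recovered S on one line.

LF mapping: 1 3 4 5 6 2 0
Walk LF starting at row 6, prepending L[row]:
  step 1: row=6, L[6]='$', prepend. Next row=LF[6]=0
  step 2: row=0, L[0]='a', prepend. Next row=LF[0]=1
  step 3: row=1, L[1]='b', prepend. Next row=LF[1]=3
  step 4: row=3, L[3]='b', prepend. Next row=LF[3]=5
  step 5: row=5, L[5]='a', prepend. Next row=LF[5]=2
  step 6: row=2, L[2]='b', prepend. Next row=LF[2]=4
  step 7: row=4, L[4]='b', prepend. Next row=LF[4]=6
Reversed output: bbabba$

Answer: bbabba$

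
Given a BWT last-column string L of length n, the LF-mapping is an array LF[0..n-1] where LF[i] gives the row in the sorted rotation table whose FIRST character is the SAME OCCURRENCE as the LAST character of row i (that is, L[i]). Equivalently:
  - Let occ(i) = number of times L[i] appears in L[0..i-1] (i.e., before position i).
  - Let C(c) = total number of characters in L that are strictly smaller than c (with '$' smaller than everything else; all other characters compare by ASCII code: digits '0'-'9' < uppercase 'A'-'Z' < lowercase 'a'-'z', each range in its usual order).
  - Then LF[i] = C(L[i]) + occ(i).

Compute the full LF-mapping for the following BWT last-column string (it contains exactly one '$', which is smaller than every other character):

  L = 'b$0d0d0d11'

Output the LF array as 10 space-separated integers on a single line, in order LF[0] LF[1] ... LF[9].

Answer: 6 0 1 7 2 8 3 9 4 5

Derivation:
Char counts: '$':1, '0':3, '1':2, 'b':1, 'd':3
C (first-col start): C('$')=0, C('0')=1, C('1')=4, C('b')=6, C('d')=7
L[0]='b': occ=0, LF[0]=C('b')+0=6+0=6
L[1]='$': occ=0, LF[1]=C('$')+0=0+0=0
L[2]='0': occ=0, LF[2]=C('0')+0=1+0=1
L[3]='d': occ=0, LF[3]=C('d')+0=7+0=7
L[4]='0': occ=1, LF[4]=C('0')+1=1+1=2
L[5]='d': occ=1, LF[5]=C('d')+1=7+1=8
L[6]='0': occ=2, LF[6]=C('0')+2=1+2=3
L[7]='d': occ=2, LF[7]=C('d')+2=7+2=9
L[8]='1': occ=0, LF[8]=C('1')+0=4+0=4
L[9]='1': occ=1, LF[9]=C('1')+1=4+1=5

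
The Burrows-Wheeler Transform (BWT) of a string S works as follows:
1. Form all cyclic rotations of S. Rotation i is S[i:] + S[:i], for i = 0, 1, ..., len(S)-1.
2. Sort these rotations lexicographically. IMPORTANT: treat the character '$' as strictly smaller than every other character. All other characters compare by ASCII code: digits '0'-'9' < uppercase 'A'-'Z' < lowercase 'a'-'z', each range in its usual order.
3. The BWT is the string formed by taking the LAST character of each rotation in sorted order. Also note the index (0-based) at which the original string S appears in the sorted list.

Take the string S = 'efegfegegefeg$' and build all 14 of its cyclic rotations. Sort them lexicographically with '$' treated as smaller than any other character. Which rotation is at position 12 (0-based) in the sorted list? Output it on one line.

All 14 rotations (rotation i = S[i:]+S[:i]):
  rot[0] = efegfegegefeg$
  rot[1] = fegfegegefeg$e
  rot[2] = egfegegefeg$ef
  rot[3] = gfegegefeg$efe
  rot[4] = fegegefeg$efeg
  rot[5] = egegefeg$efegf
  rot[6] = gegefeg$efegfe
  rot[7] = egefeg$efegfeg
  rot[8] = gefeg$efegfege
  rot[9] = efeg$efegfegeg
  rot[10] = feg$efegfegege
  rot[11] = eg$efegfegegef
  rot[12] = g$efegfegegefe
  rot[13] = $efegfegegefeg
Sorted (with $ < everything):
  sorted[0] = $efegfegegefeg
  sorted[1] = efeg$efegfegeg
  sorted[2] = efegfegegefeg$
  sorted[3] = eg$efegfegegef
  sorted[4] = egefeg$efegfeg
  sorted[5] = egegefeg$efegf
  sorted[6] = egfegegefeg$ef
  sorted[7] = feg$efegfegege
  sorted[8] = fegegefeg$efeg
  sorted[9] = fegfegegefeg$e
  sorted[10] = g$efegfegegefe
  sorted[11] = gefeg$efegfege
  sorted[12] = gegefeg$efegfe
  sorted[13] = gfegegefeg$efe
sorted[12] = gegefeg$efegfe

Answer: gegefeg$efegfe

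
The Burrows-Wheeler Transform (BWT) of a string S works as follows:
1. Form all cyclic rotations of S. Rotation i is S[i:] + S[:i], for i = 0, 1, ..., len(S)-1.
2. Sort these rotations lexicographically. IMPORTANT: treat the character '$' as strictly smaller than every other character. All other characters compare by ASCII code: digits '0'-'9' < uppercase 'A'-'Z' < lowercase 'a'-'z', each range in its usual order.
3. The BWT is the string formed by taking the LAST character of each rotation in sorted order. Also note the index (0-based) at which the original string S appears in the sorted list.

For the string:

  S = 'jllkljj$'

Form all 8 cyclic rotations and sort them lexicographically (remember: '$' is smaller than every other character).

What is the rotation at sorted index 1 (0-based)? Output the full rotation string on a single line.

Answer: j$jllklj

Derivation:
All 8 rotations (rotation i = S[i:]+S[:i]):
  rot[0] = jllkljj$
  rot[1] = llkljj$j
  rot[2] = lkljj$jl
  rot[3] = kljj$jll
  rot[4] = ljj$jllk
  rot[5] = jj$jllkl
  rot[6] = j$jllklj
  rot[7] = $jllkljj
Sorted (with $ < everything):
  sorted[0] = $jllkljj
  sorted[1] = j$jllklj
  sorted[2] = jj$jllkl
  sorted[3] = jllkljj$
  sorted[4] = kljj$jll
  sorted[5] = ljj$jllk
  sorted[6] = lkljj$jl
  sorted[7] = llkljj$j
sorted[1] = j$jllklj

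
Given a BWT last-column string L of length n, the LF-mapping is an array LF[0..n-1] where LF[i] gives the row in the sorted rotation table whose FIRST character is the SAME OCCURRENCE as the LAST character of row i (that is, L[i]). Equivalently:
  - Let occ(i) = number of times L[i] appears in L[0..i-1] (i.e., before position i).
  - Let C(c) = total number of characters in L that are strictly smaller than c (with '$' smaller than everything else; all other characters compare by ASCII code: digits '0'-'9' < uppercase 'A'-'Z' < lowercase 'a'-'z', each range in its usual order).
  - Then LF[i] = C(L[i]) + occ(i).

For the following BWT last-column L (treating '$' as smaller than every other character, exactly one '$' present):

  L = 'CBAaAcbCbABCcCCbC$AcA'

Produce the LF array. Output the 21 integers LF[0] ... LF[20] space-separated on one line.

Char counts: '$':1, 'A':5, 'B':2, 'C':6, 'a':1, 'b':3, 'c':3
C (first-col start): C('$')=0, C('A')=1, C('B')=6, C('C')=8, C('a')=14, C('b')=15, C('c')=18
L[0]='C': occ=0, LF[0]=C('C')+0=8+0=8
L[1]='B': occ=0, LF[1]=C('B')+0=6+0=6
L[2]='A': occ=0, LF[2]=C('A')+0=1+0=1
L[3]='a': occ=0, LF[3]=C('a')+0=14+0=14
L[4]='A': occ=1, LF[4]=C('A')+1=1+1=2
L[5]='c': occ=0, LF[5]=C('c')+0=18+0=18
L[6]='b': occ=0, LF[6]=C('b')+0=15+0=15
L[7]='C': occ=1, LF[7]=C('C')+1=8+1=9
L[8]='b': occ=1, LF[8]=C('b')+1=15+1=16
L[9]='A': occ=2, LF[9]=C('A')+2=1+2=3
L[10]='B': occ=1, LF[10]=C('B')+1=6+1=7
L[11]='C': occ=2, LF[11]=C('C')+2=8+2=10
L[12]='c': occ=1, LF[12]=C('c')+1=18+1=19
L[13]='C': occ=3, LF[13]=C('C')+3=8+3=11
L[14]='C': occ=4, LF[14]=C('C')+4=8+4=12
L[15]='b': occ=2, LF[15]=C('b')+2=15+2=17
L[16]='C': occ=5, LF[16]=C('C')+5=8+5=13
L[17]='$': occ=0, LF[17]=C('$')+0=0+0=0
L[18]='A': occ=3, LF[18]=C('A')+3=1+3=4
L[19]='c': occ=2, LF[19]=C('c')+2=18+2=20
L[20]='A': occ=4, LF[20]=C('A')+4=1+4=5

Answer: 8 6 1 14 2 18 15 9 16 3 7 10 19 11 12 17 13 0 4 20 5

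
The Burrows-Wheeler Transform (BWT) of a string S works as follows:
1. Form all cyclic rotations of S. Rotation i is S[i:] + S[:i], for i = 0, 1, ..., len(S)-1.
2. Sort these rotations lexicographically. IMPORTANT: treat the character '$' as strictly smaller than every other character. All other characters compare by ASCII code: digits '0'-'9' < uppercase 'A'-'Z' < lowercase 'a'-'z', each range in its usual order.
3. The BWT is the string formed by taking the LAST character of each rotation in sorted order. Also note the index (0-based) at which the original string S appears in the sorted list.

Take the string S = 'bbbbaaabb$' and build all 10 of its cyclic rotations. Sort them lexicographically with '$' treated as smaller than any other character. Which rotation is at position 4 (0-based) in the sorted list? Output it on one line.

Answer: b$bbbbaaab

Derivation:
All 10 rotations (rotation i = S[i:]+S[:i]):
  rot[0] = bbbbaaabb$
  rot[1] = bbbaaabb$b
  rot[2] = bbaaabb$bb
  rot[3] = baaabb$bbb
  rot[4] = aaabb$bbbb
  rot[5] = aabb$bbbba
  rot[6] = abb$bbbbaa
  rot[7] = bb$bbbbaaa
  rot[8] = b$bbbbaaab
  rot[9] = $bbbbaaabb
Sorted (with $ < everything):
  sorted[0] = $bbbbaaabb
  sorted[1] = aaabb$bbbb
  sorted[2] = aabb$bbbba
  sorted[3] = abb$bbbbaa
  sorted[4] = b$bbbbaaab
  sorted[5] = baaabb$bbb
  sorted[6] = bb$bbbbaaa
  sorted[7] = bbaaabb$bb
  sorted[8] = bbbaaabb$b
  sorted[9] = bbbbaaabb$
sorted[4] = b$bbbbaaab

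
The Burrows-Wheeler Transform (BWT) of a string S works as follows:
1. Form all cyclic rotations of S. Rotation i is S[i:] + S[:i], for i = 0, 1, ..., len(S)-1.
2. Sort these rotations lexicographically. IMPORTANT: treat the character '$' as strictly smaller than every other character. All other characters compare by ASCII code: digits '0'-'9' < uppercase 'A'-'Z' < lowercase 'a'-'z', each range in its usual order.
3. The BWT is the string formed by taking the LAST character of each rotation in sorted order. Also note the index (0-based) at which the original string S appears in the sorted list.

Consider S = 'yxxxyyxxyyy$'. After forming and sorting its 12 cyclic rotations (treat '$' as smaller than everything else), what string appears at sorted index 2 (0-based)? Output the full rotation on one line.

All 12 rotations (rotation i = S[i:]+S[:i]):
  rot[0] = yxxxyyxxyyy$
  rot[1] = xxxyyxxyyy$y
  rot[2] = xxyyxxyyy$yx
  rot[3] = xyyxxyyy$yxx
  rot[4] = yyxxyyy$yxxx
  rot[5] = yxxyyy$yxxxy
  rot[6] = xxyyy$yxxxyy
  rot[7] = xyyy$yxxxyyx
  rot[8] = yyy$yxxxyyxx
  rot[9] = yy$yxxxyyxxy
  rot[10] = y$yxxxyyxxyy
  rot[11] = $yxxxyyxxyyy
Sorted (with $ < everything):
  sorted[0] = $yxxxyyxxyyy
  sorted[1] = xxxyyxxyyy$y
  sorted[2] = xxyyxxyyy$yx
  sorted[3] = xxyyy$yxxxyy
  sorted[4] = xyyxxyyy$yxx
  sorted[5] = xyyy$yxxxyyx
  sorted[6] = y$yxxxyyxxyy
  sorted[7] = yxxxyyxxyyy$
  sorted[8] = yxxyyy$yxxxy
  sorted[9] = yy$yxxxyyxxy
  sorted[10] = yyxxyyy$yxxx
  sorted[11] = yyy$yxxxyyxx
sorted[2] = xxyyxxyyy$yx

Answer: xxyyxxyyy$yx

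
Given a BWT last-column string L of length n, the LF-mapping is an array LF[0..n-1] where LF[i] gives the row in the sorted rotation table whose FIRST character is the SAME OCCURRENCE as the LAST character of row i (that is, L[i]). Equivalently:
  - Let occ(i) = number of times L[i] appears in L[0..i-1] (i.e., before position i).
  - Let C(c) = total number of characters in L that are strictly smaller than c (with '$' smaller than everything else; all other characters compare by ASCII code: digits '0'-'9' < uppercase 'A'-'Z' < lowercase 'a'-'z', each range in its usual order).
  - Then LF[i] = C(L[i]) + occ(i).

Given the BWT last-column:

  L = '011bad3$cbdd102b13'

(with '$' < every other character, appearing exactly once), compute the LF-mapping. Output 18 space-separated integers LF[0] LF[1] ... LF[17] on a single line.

Char counts: '$':1, '0':2, '1':4, '2':1, '3':2, 'a':1, 'b':3, 'c':1, 'd':3
C (first-col start): C('$')=0, C('0')=1, C('1')=3, C('2')=7, C('3')=8, C('a')=10, C('b')=11, C('c')=14, C('d')=15
L[0]='0': occ=0, LF[0]=C('0')+0=1+0=1
L[1]='1': occ=0, LF[1]=C('1')+0=3+0=3
L[2]='1': occ=1, LF[2]=C('1')+1=3+1=4
L[3]='b': occ=0, LF[3]=C('b')+0=11+0=11
L[4]='a': occ=0, LF[4]=C('a')+0=10+0=10
L[5]='d': occ=0, LF[5]=C('d')+0=15+0=15
L[6]='3': occ=0, LF[6]=C('3')+0=8+0=8
L[7]='$': occ=0, LF[7]=C('$')+0=0+0=0
L[8]='c': occ=0, LF[8]=C('c')+0=14+0=14
L[9]='b': occ=1, LF[9]=C('b')+1=11+1=12
L[10]='d': occ=1, LF[10]=C('d')+1=15+1=16
L[11]='d': occ=2, LF[11]=C('d')+2=15+2=17
L[12]='1': occ=2, LF[12]=C('1')+2=3+2=5
L[13]='0': occ=1, LF[13]=C('0')+1=1+1=2
L[14]='2': occ=0, LF[14]=C('2')+0=7+0=7
L[15]='b': occ=2, LF[15]=C('b')+2=11+2=13
L[16]='1': occ=3, LF[16]=C('1')+3=3+3=6
L[17]='3': occ=1, LF[17]=C('3')+1=8+1=9

Answer: 1 3 4 11 10 15 8 0 14 12 16 17 5 2 7 13 6 9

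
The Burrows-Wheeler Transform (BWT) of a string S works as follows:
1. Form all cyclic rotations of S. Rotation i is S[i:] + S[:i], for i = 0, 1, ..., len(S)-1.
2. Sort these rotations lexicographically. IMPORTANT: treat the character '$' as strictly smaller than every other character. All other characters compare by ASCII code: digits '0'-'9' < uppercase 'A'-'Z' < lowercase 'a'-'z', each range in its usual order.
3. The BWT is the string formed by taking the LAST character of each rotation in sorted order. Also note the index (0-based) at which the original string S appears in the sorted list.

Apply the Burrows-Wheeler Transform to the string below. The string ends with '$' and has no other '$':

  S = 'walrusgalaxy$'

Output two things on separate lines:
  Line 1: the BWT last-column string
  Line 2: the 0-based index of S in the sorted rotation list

All 13 rotations (rotation i = S[i:]+S[:i]):
  rot[0] = walrusgalaxy$
  rot[1] = alrusgalaxy$w
  rot[2] = lrusgalaxy$wa
  rot[3] = rusgalaxy$wal
  rot[4] = usgalaxy$walr
  rot[5] = sgalaxy$walru
  rot[6] = galaxy$walrus
  rot[7] = alaxy$walrusg
  rot[8] = laxy$walrusga
  rot[9] = axy$walrusgal
  rot[10] = xy$walrusgala
  rot[11] = y$walrusgalax
  rot[12] = $walrusgalaxy
Sorted (with $ < everything):
  sorted[0] = $walrusgalaxy  (last char: 'y')
  sorted[1] = alaxy$walrusg  (last char: 'g')
  sorted[2] = alrusgalaxy$w  (last char: 'w')
  sorted[3] = axy$walrusgal  (last char: 'l')
  sorted[4] = galaxy$walrus  (last char: 's')
  sorted[5] = laxy$walrusga  (last char: 'a')
  sorted[6] = lrusgalaxy$wa  (last char: 'a')
  sorted[7] = rusgalaxy$wal  (last char: 'l')
  sorted[8] = sgalaxy$walru  (last char: 'u')
  sorted[9] = usgalaxy$walr  (last char: 'r')
  sorted[10] = walrusgalaxy$  (last char: '$')
  sorted[11] = xy$walrusgala  (last char: 'a')
  sorted[12] = y$walrusgalax  (last char: 'x')
Last column: ygwlsaalur$ax
Original string S is at sorted index 10

Answer: ygwlsaalur$ax
10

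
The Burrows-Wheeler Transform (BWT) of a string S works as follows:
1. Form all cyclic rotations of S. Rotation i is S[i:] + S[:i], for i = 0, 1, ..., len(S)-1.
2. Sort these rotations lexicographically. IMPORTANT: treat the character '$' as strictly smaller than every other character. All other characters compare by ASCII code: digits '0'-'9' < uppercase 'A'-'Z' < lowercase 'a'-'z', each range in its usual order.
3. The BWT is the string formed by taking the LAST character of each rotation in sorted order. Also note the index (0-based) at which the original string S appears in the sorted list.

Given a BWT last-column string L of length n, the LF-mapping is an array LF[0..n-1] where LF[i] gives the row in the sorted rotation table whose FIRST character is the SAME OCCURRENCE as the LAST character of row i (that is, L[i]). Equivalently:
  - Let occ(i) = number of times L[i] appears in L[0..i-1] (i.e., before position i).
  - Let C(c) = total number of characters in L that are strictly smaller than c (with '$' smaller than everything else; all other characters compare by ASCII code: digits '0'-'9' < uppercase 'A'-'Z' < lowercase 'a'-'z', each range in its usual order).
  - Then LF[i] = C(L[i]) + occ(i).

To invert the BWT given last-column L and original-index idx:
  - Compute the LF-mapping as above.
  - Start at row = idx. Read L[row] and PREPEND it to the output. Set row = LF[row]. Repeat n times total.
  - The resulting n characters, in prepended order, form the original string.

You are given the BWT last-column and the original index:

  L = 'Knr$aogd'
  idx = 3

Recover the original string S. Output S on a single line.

Answer: dragonK$

Derivation:
LF mapping: 1 5 7 0 2 6 4 3
Walk LF starting at row 3, prepending L[row]:
  step 1: row=3, L[3]='$', prepend. Next row=LF[3]=0
  step 2: row=0, L[0]='K', prepend. Next row=LF[0]=1
  step 3: row=1, L[1]='n', prepend. Next row=LF[1]=5
  step 4: row=5, L[5]='o', prepend. Next row=LF[5]=6
  step 5: row=6, L[6]='g', prepend. Next row=LF[6]=4
  step 6: row=4, L[4]='a', prepend. Next row=LF[4]=2
  step 7: row=2, L[2]='r', prepend. Next row=LF[2]=7
  step 8: row=7, L[7]='d', prepend. Next row=LF[7]=3
Reversed output: dragonK$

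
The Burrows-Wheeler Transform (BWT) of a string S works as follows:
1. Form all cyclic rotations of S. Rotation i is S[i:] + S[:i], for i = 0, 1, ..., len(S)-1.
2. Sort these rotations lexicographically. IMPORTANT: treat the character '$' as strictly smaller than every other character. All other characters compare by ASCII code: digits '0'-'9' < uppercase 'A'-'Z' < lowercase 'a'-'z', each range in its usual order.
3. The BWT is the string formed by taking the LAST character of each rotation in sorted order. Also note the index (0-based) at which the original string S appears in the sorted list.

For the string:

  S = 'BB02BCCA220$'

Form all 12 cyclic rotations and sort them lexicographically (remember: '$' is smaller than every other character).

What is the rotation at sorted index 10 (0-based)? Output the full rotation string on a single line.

Answer: CA220$BB02BC

Derivation:
All 12 rotations (rotation i = S[i:]+S[:i]):
  rot[0] = BB02BCCA220$
  rot[1] = B02BCCA220$B
  rot[2] = 02BCCA220$BB
  rot[3] = 2BCCA220$BB0
  rot[4] = BCCA220$BB02
  rot[5] = CCA220$BB02B
  rot[6] = CA220$BB02BC
  rot[7] = A220$BB02BCC
  rot[8] = 220$BB02BCCA
  rot[9] = 20$BB02BCCA2
  rot[10] = 0$BB02BCCA22
  rot[11] = $BB02BCCA220
Sorted (with $ < everything):
  sorted[0] = $BB02BCCA220
  sorted[1] = 0$BB02BCCA22
  sorted[2] = 02BCCA220$BB
  sorted[3] = 20$BB02BCCA2
  sorted[4] = 220$BB02BCCA
  sorted[5] = 2BCCA220$BB0
  sorted[6] = A220$BB02BCC
  sorted[7] = B02BCCA220$B
  sorted[8] = BB02BCCA220$
  sorted[9] = BCCA220$BB02
  sorted[10] = CA220$BB02BC
  sorted[11] = CCA220$BB02B
sorted[10] = CA220$BB02BC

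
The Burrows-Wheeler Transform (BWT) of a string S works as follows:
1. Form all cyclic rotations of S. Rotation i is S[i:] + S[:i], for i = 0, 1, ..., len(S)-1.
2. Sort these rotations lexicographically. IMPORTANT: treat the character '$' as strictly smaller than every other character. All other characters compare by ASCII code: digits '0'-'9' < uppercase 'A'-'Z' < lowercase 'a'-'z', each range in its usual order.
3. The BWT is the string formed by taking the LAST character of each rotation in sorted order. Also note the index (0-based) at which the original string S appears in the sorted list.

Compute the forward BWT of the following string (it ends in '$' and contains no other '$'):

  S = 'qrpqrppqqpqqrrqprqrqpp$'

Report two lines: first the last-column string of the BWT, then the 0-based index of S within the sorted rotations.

All 23 rotations (rotation i = S[i:]+S[:i]):
  rot[0] = qrpqrppqqpqqrrqprqrqpp$
  rot[1] = rpqrppqqpqqrrqprqrqpp$q
  rot[2] = pqrppqqpqqrrqprqrqpp$qr
  rot[3] = qrppqqpqqrrqprqrqpp$qrp
  rot[4] = rppqqpqqrrqprqrqpp$qrpq
  rot[5] = ppqqpqqrrqprqrqpp$qrpqr
  rot[6] = pqqpqqrrqprqrqpp$qrpqrp
  rot[7] = qqpqqrrqprqrqpp$qrpqrpp
  rot[8] = qpqqrrqprqrqpp$qrpqrppq
  rot[9] = pqqrrqprqrqpp$qrpqrppqq
  rot[10] = qqrrqprqrqpp$qrpqrppqqp
  rot[11] = qrrqprqrqpp$qrpqrppqqpq
  rot[12] = rrqprqrqpp$qrpqrppqqpqq
  rot[13] = rqprqrqpp$qrpqrppqqpqqr
  rot[14] = qprqrqpp$qrpqrppqqpqqrr
  rot[15] = prqrqpp$qrpqrppqqpqqrrq
  rot[16] = rqrqpp$qrpqrppqqpqqrrqp
  rot[17] = qrqpp$qrpqrppqqpqqrrqpr
  rot[18] = rqpp$qrpqrppqqpqqrrqprq
  rot[19] = qpp$qrpqrppqqpqqrrqprqr
  rot[20] = pp$qrpqrppqqpqqrrqprqrq
  rot[21] = p$qrpqrppqqpqqrrqprqrqp
  rot[22] = $qrpqrppqqpqqrrqprqrqpp
Sorted (with $ < everything):
  sorted[0] = $qrpqrppqqpqqrrqprqrqpp  (last char: 'p')
  sorted[1] = p$qrpqrppqqpqqrrqprqrqp  (last char: 'p')
  sorted[2] = pp$qrpqrppqqpqqrrqprqrq  (last char: 'q')
  sorted[3] = ppqqpqqrrqprqrqpp$qrpqr  (last char: 'r')
  sorted[4] = pqqpqqrrqprqrqpp$qrpqrp  (last char: 'p')
  sorted[5] = pqqrrqprqrqpp$qrpqrppqq  (last char: 'q')
  sorted[6] = pqrppqqpqqrrqprqrqpp$qr  (last char: 'r')
  sorted[7] = prqrqpp$qrpqrppqqpqqrrq  (last char: 'q')
  sorted[8] = qpp$qrpqrppqqpqqrrqprqr  (last char: 'r')
  sorted[9] = qpqqrrqprqrqpp$qrpqrppq  (last char: 'q')
  sorted[10] = qprqrqpp$qrpqrppqqpqqrr  (last char: 'r')
  sorted[11] = qqpqqrrqprqrqpp$qrpqrpp  (last char: 'p')
  sorted[12] = qqrrqprqrqpp$qrpqrppqqp  (last char: 'p')
  sorted[13] = qrppqqpqqrrqprqrqpp$qrp  (last char: 'p')
  sorted[14] = qrpqrppqqpqqrrqprqrqpp$  (last char: '$')
  sorted[15] = qrqpp$qrpqrppqqpqqrrqpr  (last char: 'r')
  sorted[16] = qrrqprqrqpp$qrpqrppqqpq  (last char: 'q')
  sorted[17] = rppqqpqqrrqprqrqpp$qrpq  (last char: 'q')
  sorted[18] = rpqrppqqpqqrrqprqrqpp$q  (last char: 'q')
  sorted[19] = rqpp$qrpqrppqqpqqrrqprq  (last char: 'q')
  sorted[20] = rqprqrqpp$qrpqrppqqpqqr  (last char: 'r')
  sorted[21] = rqrqpp$qrpqrppqqpqqrrqp  (last char: 'p')
  sorted[22] = rrqprqrqpp$qrpqrppqqpqq  (last char: 'q')
Last column: ppqrpqrqrqrppp$rqqqqrpq
Original string S is at sorted index 14

Answer: ppqrpqrqrqrppp$rqqqqrpq
14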